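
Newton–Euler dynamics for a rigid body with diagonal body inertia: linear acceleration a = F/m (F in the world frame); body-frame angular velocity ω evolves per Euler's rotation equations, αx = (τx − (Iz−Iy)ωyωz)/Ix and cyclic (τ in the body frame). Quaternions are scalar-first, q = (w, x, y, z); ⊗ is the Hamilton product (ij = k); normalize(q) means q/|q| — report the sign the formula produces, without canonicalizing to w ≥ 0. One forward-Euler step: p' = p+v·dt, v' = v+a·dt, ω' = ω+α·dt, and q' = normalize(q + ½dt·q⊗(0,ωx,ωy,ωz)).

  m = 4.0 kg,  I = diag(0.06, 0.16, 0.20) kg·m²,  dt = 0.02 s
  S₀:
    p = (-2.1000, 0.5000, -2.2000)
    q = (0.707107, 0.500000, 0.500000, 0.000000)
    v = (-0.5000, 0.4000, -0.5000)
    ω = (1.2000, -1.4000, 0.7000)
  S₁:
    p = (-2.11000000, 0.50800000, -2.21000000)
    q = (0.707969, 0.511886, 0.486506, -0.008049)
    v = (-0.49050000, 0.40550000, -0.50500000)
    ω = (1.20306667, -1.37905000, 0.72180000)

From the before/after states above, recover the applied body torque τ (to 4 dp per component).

τ = (-0.0300, 0.0500, 0.0500)

Δω = ω₁−ω₀ = (0.00306667, 0.02095000, 0.02180000)
gyro term ω₀×Iω₀ = (-0.0392, -0.1176, -0.1680)
τ = I·(Δω/dt) + ω₀×(Iω₀) = (-0.0300, 0.0500, 0.0500)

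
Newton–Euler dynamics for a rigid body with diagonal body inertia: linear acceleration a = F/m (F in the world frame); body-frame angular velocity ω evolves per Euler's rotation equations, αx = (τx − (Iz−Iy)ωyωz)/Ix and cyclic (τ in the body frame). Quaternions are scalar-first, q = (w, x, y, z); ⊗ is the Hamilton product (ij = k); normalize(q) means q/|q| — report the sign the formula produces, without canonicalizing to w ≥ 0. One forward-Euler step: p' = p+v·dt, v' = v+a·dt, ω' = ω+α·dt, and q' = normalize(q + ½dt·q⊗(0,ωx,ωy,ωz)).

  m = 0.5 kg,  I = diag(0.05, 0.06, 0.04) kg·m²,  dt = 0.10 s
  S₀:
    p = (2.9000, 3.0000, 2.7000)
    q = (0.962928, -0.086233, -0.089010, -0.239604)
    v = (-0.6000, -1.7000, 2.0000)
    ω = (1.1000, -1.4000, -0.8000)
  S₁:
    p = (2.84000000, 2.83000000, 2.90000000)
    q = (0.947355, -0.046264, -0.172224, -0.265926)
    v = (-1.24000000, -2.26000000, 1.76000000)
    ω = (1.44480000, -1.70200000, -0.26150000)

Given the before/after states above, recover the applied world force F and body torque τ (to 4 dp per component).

F = (-3.2000, -2.8000, -1.2000)
τ = (0.1500, -0.1900, 0.2000)

v₁ − v₀ = (-0.64000000, -0.56000000, -0.24000000)
m·(v₁−v₀)/dt = (-3.2000, -2.8000, -1.2000)
Δω = ω₁−ω₀ = (0.34480000, -0.30200000, 0.53850000)
ω₀×(Iω₀) = (-0.0224, -0.0088, -0.0154)
I·α + gyro = (0.1500, -0.1900, 0.2000)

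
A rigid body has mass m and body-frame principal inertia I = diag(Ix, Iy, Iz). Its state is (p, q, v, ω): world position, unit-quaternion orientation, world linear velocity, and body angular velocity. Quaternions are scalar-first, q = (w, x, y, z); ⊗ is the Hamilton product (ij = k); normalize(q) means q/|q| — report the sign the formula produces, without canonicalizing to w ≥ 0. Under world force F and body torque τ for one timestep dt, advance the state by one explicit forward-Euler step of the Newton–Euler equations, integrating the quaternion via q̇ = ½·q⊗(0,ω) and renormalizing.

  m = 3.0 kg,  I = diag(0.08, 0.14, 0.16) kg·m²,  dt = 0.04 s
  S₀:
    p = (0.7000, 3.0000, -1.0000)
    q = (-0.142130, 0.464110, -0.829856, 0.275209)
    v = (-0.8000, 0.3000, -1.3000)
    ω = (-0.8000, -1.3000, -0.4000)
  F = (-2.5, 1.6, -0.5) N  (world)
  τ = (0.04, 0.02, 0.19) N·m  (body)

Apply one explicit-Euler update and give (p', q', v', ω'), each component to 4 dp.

p' = (0.6680, 3.0120, -1.0520)
q' = (-0.1540, 0.4799, -0.8264, 0.2509)
v' = (-0.8333, 0.3213, -1.3067)
ω' = (-0.7852, -1.2870, -0.3681)

a = (-0.8333, 0.5333, -0.1667)
p + v·dt = (0.6680, 3.0120, -1.0520)
v + (F/m)dt = (-0.8333, 0.3213, -1.3067)
precession coupling ω×(Iω) = (0.0104, -0.0256, 0.0624)
(τ − ω×Iω)/I = (0.3700, 0.3257, 0.7975)
ω + α·dt = (-0.7852, -1.2870, -0.3681)
q⊗(0,ω) = (-0.5974412, 0.8034181, 0.1502458, -1.2103758)
updated quaternion q' = (-0.1540, 0.4799, -0.8264, 0.2509)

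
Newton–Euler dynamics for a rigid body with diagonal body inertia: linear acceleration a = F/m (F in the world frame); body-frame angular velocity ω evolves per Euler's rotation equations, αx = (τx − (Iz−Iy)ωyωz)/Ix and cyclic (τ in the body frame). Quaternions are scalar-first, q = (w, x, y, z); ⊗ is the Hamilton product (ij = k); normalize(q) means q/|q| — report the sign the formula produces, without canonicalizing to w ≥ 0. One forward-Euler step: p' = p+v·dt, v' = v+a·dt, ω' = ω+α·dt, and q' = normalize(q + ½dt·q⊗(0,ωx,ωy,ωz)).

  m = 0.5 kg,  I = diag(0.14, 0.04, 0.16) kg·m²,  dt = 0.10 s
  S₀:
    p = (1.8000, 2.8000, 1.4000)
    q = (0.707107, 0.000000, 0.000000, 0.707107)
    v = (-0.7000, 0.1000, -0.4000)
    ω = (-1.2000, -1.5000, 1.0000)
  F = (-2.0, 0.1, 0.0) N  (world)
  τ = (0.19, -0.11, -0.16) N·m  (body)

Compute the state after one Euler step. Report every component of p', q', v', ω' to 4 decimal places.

p' = (1.7300, 2.8100, 1.3600)
q' = (0.6678, 0.0105, -0.0949, 0.7381)
v' = (-1.1000, 0.1200, -0.4000)
ω' = (-0.9357, -1.8350, 1.0125)

ω×(Iω) gyroscopic = (-0.1800, 0.0240, -0.1800)
(τ − ω×Iω)/I = (2.6429, -3.3500, 0.1250)
ω + α·dt = (-0.9357, -1.8350, 1.0125)
2q̇ = q⊗(0,ω) = (-0.7071070, 0.2121321, -1.9091889, 0.7071070)
q' = normalize(q + ½dt·q⊗(0,ω)) = (0.6678, 0.0105, -0.0949, 0.7381)
a = (-4.0000, 0.2000, 0.0000)
new position p' = (1.7300, 2.8100, 1.3600)
new velocity v' = (-1.1000, 0.1200, -0.4000)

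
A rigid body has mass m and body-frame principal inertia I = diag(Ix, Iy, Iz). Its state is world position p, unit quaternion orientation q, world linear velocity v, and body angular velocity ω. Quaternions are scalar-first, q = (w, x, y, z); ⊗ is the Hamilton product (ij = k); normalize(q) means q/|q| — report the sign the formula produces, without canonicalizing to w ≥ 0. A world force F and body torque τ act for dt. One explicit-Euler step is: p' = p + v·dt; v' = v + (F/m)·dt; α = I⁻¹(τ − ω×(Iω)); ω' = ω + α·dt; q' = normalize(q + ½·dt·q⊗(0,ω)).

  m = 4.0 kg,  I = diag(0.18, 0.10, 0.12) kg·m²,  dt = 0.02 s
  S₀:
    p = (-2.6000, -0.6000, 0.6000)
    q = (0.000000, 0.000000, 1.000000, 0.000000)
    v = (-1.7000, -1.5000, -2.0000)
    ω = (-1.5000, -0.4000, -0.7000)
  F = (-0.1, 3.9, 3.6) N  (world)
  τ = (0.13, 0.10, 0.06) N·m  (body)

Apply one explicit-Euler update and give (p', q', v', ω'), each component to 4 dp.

p' = (-2.6340, -0.6300, 0.5600)
q' = (0.0040, -0.0070, 0.9999, 0.0150)
v' = (-1.7005, -1.4805, -1.9820)
ω' = (-1.4862, -0.3926, -0.6820)

a = F/m = (-0.0250, 0.9750, 0.9000)
p + v·dt = (-2.6340, -0.6300, 0.5600)
new velocity v' = (-1.7005, -1.4805, -1.9820)
ω×(Iω) gyroscopic = (0.0056, 0.0630, -0.0480)
α = I⁻¹(τ − ω×Iω) = (0.6911, 0.3700, 0.9000)
ω' = ω + α·dt = (-1.4862, -0.3926, -0.6820)
q⊗(0,ω) = (0.4000000, -0.7000000, 0.0000000, 1.5000000)
q' = normalize(q + ½dt·q⊗(0,ω)) = (0.0040, -0.0070, 0.9999, 0.0150)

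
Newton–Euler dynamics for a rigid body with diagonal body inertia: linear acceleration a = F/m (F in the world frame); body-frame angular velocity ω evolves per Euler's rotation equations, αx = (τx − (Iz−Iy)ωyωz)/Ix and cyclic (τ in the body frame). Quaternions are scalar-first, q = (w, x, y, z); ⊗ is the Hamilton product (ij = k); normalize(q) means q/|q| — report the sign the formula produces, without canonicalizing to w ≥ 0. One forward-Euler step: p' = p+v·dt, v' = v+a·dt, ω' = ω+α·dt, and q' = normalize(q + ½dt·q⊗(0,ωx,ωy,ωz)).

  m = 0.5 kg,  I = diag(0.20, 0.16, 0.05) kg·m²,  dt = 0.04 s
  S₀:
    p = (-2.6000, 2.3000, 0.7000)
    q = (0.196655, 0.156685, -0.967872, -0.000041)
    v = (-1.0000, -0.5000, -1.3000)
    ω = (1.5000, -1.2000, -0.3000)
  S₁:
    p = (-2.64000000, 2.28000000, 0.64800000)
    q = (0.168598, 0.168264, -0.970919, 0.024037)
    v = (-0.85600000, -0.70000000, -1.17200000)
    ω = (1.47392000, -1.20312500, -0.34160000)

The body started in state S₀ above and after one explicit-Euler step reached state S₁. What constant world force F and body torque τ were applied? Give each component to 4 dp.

F = (1.8000, -2.5000, 1.6000)
τ = (-0.1700, -0.0800, 0.0200)

rate change Δω = (-0.02608000, -0.00312500, -0.04160000)
τ = I·(Δω/dt) + ω₀×(Iω₀) = (-0.1700, -0.0800, 0.0200)
velocity change Δv = (0.14400000, -0.20000000, 0.12800000)
applied force F = (1.8000, -2.5000, 1.6000)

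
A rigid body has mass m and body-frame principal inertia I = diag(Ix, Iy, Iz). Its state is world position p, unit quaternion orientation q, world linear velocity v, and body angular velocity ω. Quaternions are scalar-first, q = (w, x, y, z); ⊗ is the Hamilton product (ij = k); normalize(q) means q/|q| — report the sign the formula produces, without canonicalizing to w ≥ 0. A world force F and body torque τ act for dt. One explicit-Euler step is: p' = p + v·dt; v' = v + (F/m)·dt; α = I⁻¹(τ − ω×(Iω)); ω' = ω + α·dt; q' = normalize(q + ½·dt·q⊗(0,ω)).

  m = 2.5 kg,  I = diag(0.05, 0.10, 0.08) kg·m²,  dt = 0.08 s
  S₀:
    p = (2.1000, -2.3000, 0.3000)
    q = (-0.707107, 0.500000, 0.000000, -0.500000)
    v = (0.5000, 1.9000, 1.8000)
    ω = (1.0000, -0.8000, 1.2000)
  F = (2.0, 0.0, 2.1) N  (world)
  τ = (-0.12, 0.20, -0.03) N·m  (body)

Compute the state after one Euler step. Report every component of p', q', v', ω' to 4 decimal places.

(τ − ω×Iω)/I = (-2.7840, 2.3600, 0.1250)
ω' = ω + α·dt = (0.7773, -0.6112, 1.2100)
Hamilton product q⊗(0,ω) = (0.1000000, -1.1071070, -0.5343144, -1.2485284)
q + ½dt·q⊗(0,ω), renormalized = (-0.7014, 0.4546, -0.0213, -0.5486)
a = (0.8000, 0.0000, 0.8400)
new position p' = (2.1400, -2.1480, 0.4440)
v + (F/m)dt = (0.5640, 1.9000, 1.8672)

p' = (2.1400, -2.1480, 0.4440)
q' = (-0.7014, 0.4546, -0.0213, -0.5486)
v' = (0.5640, 1.9000, 1.8672)
ω' = (0.7773, -0.6112, 1.2100)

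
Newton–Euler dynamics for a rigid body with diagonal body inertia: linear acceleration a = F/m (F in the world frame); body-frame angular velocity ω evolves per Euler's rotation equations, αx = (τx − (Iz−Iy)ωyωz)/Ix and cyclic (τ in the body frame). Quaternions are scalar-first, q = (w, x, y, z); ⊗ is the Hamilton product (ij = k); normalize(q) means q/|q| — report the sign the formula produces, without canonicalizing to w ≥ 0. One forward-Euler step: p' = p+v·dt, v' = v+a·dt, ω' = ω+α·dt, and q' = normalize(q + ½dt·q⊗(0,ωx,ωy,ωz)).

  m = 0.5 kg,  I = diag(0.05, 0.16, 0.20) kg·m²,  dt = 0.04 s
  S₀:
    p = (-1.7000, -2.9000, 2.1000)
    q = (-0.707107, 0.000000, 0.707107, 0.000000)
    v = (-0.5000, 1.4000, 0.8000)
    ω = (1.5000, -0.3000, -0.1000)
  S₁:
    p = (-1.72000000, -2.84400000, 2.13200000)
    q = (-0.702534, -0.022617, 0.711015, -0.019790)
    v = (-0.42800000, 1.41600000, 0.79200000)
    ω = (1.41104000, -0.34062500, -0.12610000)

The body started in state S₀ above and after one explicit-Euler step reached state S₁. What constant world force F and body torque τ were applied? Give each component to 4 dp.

F = (0.9000, 0.2000, -0.1000)
τ = (-0.1100, -0.1400, -0.1800)

velocity change Δv = (0.07200000, 0.01600000, -0.00800000)
m·(v₁−v₀)/dt = (0.9000, 0.2000, -0.1000)
ω₁ − ω₀ = (-0.08896000, -0.04062500, -0.02610000)
I·α + gyro = (-0.1100, -0.1400, -0.1800)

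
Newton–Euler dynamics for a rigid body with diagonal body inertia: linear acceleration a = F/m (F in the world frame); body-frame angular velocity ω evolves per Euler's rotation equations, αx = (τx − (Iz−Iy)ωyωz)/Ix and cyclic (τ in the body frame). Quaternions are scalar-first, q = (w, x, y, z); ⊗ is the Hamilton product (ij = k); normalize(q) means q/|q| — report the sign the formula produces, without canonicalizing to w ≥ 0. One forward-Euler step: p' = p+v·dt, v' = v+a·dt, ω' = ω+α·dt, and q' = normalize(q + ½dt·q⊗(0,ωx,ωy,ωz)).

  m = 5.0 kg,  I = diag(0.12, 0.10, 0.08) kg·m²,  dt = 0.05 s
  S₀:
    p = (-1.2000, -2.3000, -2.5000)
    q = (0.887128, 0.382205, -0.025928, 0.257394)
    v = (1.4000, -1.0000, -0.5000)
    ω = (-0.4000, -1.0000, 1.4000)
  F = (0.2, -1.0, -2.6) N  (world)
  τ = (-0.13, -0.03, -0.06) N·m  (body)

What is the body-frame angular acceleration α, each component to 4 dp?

α = (-1.3167, -0.0760, -0.6500)

ω×(Iω) gyroscopic = (0.0280, -0.0224, -0.0080)
angular accel α = (-1.3167, -0.0760, -0.6500)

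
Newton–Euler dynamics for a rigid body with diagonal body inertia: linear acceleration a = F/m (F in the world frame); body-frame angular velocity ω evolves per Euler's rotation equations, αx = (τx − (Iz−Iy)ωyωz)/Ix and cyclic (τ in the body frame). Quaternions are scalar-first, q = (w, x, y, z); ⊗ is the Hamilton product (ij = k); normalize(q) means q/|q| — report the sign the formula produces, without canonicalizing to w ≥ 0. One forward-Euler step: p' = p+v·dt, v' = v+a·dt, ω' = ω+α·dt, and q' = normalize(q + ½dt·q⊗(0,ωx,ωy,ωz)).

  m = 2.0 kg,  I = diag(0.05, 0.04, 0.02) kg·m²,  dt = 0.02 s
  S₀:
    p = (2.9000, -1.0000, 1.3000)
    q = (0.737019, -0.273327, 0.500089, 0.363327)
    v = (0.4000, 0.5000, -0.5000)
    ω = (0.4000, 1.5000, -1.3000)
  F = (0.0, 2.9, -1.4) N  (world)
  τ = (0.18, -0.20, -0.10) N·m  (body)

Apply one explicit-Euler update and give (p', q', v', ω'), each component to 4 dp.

p' = (2.9080, -0.9900, 1.2900)
q' = (0.7352, -0.2823, 0.5089, 0.3476)
v' = (0.4000, 0.5290, -0.5140)
ω' = (0.4564, 1.4078, -1.3940)

a = F/m = (0.0000, 1.4500, -0.7000)
p' = p + v·dt = (2.9080, -0.9900, 1.2900)
v' = v + a·dt = (0.4000, 0.5290, -0.5140)
precession coupling ω×(Iω) = (0.0390, -0.0156, -0.0060)
(τ − ω×Iω)/I = (2.8200, -4.6100, -4.7000)
ω' = ω + α·dt = (0.4564, 1.4078, -1.3940)
2q̇ = q⊗(0,ω) = (-0.1684776, -0.9002986, 0.8955342, -1.5681508)
q' = normalize(q + ½dt·q⊗(0,ω)) = (0.7352, -0.2823, 0.5089, 0.3476)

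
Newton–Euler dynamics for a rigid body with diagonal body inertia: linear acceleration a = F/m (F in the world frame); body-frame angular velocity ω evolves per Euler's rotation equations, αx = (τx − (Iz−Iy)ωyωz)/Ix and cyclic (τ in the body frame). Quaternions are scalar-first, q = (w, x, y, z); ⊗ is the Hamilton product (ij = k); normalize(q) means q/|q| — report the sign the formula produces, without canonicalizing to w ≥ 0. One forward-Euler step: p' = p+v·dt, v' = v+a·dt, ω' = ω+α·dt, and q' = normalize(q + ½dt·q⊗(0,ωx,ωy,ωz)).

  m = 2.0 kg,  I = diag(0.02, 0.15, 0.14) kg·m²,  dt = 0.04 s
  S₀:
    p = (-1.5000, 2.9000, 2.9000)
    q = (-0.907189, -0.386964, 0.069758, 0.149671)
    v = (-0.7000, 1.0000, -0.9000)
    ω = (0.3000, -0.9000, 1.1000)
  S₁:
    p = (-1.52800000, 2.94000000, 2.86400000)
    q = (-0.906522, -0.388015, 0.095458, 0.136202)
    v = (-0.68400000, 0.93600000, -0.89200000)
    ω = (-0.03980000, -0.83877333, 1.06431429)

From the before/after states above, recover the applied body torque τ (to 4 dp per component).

rate change Δω = (-0.33980000, 0.06122667, -0.03568571)
I·α + gyro = (-0.1600, 0.1900, -0.1600)

τ = (-0.1600, 0.1900, -0.1600)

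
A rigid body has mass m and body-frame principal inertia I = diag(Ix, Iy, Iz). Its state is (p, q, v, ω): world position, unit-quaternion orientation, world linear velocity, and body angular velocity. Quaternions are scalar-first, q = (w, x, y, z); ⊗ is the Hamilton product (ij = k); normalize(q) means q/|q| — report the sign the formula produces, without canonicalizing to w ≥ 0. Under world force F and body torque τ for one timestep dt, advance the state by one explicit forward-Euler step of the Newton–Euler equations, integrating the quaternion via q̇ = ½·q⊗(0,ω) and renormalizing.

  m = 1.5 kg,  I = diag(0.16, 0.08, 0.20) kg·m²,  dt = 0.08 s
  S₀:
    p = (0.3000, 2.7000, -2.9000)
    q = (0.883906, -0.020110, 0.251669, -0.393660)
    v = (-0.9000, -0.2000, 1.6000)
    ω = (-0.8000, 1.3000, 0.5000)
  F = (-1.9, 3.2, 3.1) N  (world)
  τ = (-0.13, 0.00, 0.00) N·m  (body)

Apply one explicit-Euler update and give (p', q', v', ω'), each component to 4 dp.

α = I⁻¹(τ − ω×Iω) = (-1.3000, -0.2000, -0.4160)
ω + α·dt = (-0.9040, 1.2840, 0.4667)
Hamilton product q⊗(0,ω) = (-0.1464277, -0.0695323, 1.4740608, 0.6171452)
updated quaternion q' = (0.8762, -0.0228, 0.3100, -0.3682)
a = (-1.2667, 2.1333, 2.0667)
new position p' = (0.2280, 2.6840, -2.7720)
new velocity v' = (-1.0013, -0.0293, 1.7653)

p' = (0.2280, 2.6840, -2.7720)
q' = (0.8762, -0.0228, 0.3100, -0.3682)
v' = (-1.0013, -0.0293, 1.7653)
ω' = (-0.9040, 1.2840, 0.4667)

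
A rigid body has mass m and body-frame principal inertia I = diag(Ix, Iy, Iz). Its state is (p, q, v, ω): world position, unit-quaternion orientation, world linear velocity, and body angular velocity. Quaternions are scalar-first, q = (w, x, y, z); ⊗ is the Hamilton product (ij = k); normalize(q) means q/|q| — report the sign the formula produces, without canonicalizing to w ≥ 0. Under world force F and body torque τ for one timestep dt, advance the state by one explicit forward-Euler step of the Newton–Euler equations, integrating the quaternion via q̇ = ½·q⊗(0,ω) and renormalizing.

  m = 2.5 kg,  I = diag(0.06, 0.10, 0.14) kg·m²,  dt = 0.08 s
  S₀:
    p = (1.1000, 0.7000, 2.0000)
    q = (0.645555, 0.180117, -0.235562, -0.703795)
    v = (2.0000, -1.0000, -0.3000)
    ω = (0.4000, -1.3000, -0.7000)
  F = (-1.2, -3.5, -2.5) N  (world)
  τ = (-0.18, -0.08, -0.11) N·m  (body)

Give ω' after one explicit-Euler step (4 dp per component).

ω' = (0.1115, -1.3819, -0.7510)

ω×(Iω) gyroscopic = (0.0364, 0.0224, -0.0208)
(τ − ω×Iω)/I = (-3.6067, -1.0240, -0.6371)
ω' = ω + α·dt = (0.1115, -1.3819, -0.7510)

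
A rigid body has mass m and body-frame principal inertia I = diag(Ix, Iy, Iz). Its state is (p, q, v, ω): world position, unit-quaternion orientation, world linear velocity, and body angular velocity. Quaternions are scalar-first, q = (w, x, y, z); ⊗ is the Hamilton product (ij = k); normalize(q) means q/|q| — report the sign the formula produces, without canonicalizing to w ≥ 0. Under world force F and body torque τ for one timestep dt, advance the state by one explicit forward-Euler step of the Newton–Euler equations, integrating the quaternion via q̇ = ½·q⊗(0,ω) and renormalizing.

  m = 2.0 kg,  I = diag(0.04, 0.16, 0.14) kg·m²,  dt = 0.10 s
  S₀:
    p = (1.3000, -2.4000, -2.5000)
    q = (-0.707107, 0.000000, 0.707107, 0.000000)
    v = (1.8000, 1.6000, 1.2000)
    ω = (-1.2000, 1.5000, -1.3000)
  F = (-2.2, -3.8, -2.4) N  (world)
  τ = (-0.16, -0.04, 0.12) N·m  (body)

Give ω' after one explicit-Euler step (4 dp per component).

ω' = (-1.6975, 1.5725, -1.0600)

ω×(Iω) gyroscopic = (0.0390, -0.1560, -0.2160)
angular accel α = (-4.9750, 0.7250, 2.4000)
new body rate ω' = (-1.6975, 1.5725, -1.0600)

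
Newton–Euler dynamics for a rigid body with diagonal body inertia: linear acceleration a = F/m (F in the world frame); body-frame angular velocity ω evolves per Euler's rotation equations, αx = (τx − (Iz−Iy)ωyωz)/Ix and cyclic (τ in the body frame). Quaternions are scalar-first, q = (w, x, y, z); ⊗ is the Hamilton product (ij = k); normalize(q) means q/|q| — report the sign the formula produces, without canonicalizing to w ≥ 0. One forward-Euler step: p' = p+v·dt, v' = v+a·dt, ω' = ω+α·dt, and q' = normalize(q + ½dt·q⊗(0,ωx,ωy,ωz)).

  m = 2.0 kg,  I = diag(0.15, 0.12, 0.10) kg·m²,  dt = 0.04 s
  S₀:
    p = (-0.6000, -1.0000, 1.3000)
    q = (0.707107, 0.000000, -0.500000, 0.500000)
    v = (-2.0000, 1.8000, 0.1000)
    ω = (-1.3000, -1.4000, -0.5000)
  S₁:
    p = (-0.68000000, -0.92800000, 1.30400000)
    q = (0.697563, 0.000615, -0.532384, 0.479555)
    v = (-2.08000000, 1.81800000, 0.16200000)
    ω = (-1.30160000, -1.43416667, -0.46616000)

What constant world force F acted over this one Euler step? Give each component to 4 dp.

Δv = v₁−v₀ = (-0.08000000, 0.01800000, 0.06200000)
applied force F = (-4.0000, 0.9000, 3.1000)

F = (-4.0000, 0.9000, 3.1000)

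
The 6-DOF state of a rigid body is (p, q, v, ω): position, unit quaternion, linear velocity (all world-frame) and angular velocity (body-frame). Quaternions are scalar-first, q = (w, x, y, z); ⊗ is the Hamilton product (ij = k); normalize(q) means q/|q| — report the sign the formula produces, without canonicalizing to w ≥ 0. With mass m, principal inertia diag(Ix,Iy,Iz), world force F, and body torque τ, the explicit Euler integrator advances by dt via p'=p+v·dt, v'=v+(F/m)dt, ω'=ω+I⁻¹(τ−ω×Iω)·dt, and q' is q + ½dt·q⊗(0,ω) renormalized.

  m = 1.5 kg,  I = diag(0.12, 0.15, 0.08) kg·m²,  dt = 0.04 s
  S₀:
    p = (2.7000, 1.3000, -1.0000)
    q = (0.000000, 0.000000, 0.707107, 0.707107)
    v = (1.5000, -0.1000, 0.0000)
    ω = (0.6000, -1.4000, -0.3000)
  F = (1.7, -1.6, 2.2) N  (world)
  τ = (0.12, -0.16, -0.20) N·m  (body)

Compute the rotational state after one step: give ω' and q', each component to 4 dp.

α = I⁻¹(τ − ω×Iω) = (1.2450, -1.0187, -2.1850)
ω + α·dt = (0.6498, -1.4407, -0.3874)
2q̇ = q⊗(0,ω) = (1.2020819, 0.7778177, 0.4242642, -0.4242642)
q + ½dt·q⊗(0,ω), renormalized = (0.0240, 0.0155, 0.7152, 0.6983)

ω' = (0.6498, -1.4407, -0.3874)
q' = (0.0240, 0.0155, 0.7152, 0.6983)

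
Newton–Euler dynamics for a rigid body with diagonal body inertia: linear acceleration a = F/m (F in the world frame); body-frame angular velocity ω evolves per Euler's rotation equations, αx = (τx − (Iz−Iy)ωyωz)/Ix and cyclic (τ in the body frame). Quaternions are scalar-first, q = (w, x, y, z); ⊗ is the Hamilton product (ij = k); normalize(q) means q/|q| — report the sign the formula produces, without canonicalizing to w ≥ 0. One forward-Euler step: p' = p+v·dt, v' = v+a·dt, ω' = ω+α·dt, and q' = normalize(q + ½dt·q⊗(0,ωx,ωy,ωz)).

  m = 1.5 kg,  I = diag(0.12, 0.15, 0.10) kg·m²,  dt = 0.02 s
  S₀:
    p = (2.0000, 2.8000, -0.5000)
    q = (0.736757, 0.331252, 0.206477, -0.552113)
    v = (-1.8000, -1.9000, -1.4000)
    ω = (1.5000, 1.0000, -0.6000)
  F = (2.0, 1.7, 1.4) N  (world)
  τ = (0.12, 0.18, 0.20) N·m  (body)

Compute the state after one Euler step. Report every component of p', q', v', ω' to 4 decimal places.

p' = (1.9640, 2.7620, -0.5280)
q' = (0.7263, 0.3465, 0.2075, -0.5562)
v' = (-1.7733, -1.8773, -1.3813)
ω' = (1.5150, 1.0264, -0.5690)

a = (1.3333, 1.1333, 0.9333)
p' = p + v·dt = (1.9640, 2.7620, -0.5280)
v + (F/m)dt = (-1.7733, -1.8773, -1.3813)
ω×(Iω) gyroscopic = (0.0300, -0.0180, 0.0450)
(τ − ω×Iω)/I = (0.7500, 1.3200, 1.5500)
new body rate ω' = (1.5150, 1.0264, -0.5690)
2q̇ = q⊗(0,ω) = (-1.0346228, 1.5333623, 0.1073387, -0.4205177)
q + ½dt·q⊗(0,ω), renormalized = (0.7263, 0.3465, 0.2075, -0.5562)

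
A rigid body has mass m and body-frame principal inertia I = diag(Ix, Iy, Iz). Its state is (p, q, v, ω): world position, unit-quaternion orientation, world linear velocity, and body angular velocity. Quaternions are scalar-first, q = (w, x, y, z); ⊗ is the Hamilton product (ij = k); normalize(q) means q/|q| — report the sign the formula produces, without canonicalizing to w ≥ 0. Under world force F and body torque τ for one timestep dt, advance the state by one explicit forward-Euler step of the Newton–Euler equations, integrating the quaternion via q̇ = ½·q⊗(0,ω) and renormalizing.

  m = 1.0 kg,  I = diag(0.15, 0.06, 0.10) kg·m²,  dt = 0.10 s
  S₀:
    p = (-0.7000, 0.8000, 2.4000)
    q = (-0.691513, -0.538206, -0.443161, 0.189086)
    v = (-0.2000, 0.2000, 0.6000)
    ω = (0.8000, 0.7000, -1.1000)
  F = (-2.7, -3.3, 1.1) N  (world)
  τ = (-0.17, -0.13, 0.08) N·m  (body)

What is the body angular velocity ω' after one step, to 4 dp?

ω' = (0.7072, 0.5567, -0.9696)

ω×(Iω) gyroscopic = (-0.0308, -0.0440, -0.0504)
α = I⁻¹(τ − ω×Iω) = (-0.9280, -1.4333, 1.3040)
ω' = ω + α·dt = (0.7072, 0.5567, -0.9696)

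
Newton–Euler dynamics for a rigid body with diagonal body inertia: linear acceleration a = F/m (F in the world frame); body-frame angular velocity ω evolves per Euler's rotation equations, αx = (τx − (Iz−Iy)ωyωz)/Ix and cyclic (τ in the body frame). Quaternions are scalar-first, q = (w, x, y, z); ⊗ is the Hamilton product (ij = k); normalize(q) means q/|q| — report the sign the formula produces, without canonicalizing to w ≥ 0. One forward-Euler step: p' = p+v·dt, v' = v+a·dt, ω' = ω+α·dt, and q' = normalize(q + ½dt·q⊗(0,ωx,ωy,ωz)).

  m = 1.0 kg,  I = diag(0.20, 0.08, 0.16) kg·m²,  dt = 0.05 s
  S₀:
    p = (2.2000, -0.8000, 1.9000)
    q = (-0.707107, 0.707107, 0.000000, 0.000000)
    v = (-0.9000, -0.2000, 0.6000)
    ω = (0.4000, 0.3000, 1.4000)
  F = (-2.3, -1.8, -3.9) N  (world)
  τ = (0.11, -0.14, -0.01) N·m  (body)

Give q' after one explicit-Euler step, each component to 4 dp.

q⊗(0,ω) = (-0.2828428, -0.2828428, -1.2020819, -0.7778177)
q + ½dt·q⊗(0,ω), renormalized = (-0.7137, 0.6996, -0.0300, -0.0194)

q' = (-0.7137, 0.6996, -0.0300, -0.0194)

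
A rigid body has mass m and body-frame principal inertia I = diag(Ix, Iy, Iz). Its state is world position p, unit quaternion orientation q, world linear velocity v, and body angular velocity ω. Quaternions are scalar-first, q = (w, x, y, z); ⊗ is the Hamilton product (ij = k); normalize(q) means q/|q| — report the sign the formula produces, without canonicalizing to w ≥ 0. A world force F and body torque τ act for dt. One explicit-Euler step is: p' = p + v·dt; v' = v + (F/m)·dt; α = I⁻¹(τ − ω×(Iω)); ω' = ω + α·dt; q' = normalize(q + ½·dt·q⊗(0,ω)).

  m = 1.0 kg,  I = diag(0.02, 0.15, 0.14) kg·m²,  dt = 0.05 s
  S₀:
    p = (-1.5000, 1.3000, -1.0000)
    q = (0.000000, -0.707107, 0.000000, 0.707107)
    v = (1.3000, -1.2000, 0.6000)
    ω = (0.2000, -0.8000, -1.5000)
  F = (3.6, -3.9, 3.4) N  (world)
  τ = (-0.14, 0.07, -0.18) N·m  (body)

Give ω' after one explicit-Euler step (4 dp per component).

ω' = (-0.1200, -0.7887, -1.5569)

(τ − ω×Iω)/I = (-6.4000, 0.2267, -1.1371)
ω + α·dt = (-0.1200, -0.7887, -1.5569)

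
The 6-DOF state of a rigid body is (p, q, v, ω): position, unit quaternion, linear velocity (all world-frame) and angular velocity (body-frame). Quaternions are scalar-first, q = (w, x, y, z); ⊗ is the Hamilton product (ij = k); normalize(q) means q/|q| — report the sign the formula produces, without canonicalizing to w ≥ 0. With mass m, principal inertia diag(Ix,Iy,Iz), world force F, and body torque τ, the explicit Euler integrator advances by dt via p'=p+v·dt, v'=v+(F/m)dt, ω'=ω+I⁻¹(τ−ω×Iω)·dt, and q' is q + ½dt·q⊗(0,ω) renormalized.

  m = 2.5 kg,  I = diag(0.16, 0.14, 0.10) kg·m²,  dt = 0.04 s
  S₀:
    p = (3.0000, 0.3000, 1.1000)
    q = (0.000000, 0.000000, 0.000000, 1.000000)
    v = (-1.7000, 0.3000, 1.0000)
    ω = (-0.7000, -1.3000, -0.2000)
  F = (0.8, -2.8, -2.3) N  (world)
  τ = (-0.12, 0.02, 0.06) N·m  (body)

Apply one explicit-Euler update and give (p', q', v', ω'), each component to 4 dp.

(τ − ω×Iω)/I = (-0.6850, 0.0829, 0.7820)
ω' = ω + α·dt = (-0.7274, -1.2967, -0.1687)
2q̇ = q⊗(0,ω) = (0.2000000, 1.3000000, -0.7000000, 0.0000000)
q + ½dt·q⊗(0,ω), renormalized = (0.0040, 0.0260, -0.0140, 0.9996)
new position p' = (2.9320, 0.3120, 1.1400)
v' = v + a·dt = (-1.6872, 0.2552, 0.9632)

p' = (2.9320, 0.3120, 1.1400)
q' = (0.0040, 0.0260, -0.0140, 0.9996)
v' = (-1.6872, 0.2552, 0.9632)
ω' = (-0.7274, -1.2967, -0.1687)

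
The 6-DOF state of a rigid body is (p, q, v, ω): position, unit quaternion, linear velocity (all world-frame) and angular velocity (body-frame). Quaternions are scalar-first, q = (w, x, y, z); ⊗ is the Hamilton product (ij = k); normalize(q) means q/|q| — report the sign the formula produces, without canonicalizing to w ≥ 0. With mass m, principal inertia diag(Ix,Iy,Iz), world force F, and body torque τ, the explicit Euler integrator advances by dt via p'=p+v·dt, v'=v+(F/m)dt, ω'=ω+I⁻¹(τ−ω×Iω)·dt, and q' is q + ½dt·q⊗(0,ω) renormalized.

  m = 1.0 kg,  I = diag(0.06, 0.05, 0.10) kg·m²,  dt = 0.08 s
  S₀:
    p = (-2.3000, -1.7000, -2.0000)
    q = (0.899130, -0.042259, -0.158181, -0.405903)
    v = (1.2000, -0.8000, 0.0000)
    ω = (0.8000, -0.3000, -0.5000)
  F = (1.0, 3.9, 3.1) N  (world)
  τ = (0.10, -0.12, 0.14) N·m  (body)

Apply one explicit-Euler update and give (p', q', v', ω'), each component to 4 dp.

new position p' = (-2.2040, -1.7640, -2.0000)
new velocity v' = (1.2800, -0.4880, 0.2480)
ω×(Iω) gyroscopic = (0.0075, 0.0160, 0.0024)
α = I⁻¹(τ − ω×Iω) = (1.5417, -2.7200, 1.3760)
new body rate ω' = (0.9233, -0.5176, -0.3899)
2q̇ = q⊗(0,ω) = (-0.2165986, 0.6766236, -0.6155909, -0.3103425)
q' = normalize(q + ½dt·q⊗(0,ω)) = (0.8898, -0.0152, -0.1827, -0.4180)

p' = (-2.2040, -1.7640, -2.0000)
q' = (0.8898, -0.0152, -0.1827, -0.4180)
v' = (1.2800, -0.4880, 0.2480)
ω' = (0.9233, -0.5176, -0.3899)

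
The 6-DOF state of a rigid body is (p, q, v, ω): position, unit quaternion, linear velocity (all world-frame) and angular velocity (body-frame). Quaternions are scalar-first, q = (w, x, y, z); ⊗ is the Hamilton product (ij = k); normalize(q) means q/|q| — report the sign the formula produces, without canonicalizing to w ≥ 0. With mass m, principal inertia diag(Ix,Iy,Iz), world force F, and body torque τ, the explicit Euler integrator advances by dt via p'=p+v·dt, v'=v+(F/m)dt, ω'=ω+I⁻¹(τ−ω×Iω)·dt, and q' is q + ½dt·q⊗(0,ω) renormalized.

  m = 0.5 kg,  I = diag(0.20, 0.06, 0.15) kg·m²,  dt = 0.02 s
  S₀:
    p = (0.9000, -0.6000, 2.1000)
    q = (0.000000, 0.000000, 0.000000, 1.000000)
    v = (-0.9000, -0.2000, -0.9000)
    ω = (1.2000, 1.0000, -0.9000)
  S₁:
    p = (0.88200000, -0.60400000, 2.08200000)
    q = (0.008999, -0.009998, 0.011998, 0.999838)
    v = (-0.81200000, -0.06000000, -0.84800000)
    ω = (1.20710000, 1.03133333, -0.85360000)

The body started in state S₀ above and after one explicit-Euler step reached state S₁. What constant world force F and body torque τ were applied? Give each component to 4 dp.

F = (2.2000, 3.5000, 1.3000)
τ = (-0.0100, 0.0400, 0.1800)

Δω = ω₁−ω₀ = (0.00710000, 0.03133333, 0.04640000)
I·α + gyro = (-0.0100, 0.0400, 0.1800)
Δv = v₁−v₀ = (0.08800000, 0.14000000, 0.05200000)
m·(v₁−v₀)/dt = (2.2000, 3.5000, 1.3000)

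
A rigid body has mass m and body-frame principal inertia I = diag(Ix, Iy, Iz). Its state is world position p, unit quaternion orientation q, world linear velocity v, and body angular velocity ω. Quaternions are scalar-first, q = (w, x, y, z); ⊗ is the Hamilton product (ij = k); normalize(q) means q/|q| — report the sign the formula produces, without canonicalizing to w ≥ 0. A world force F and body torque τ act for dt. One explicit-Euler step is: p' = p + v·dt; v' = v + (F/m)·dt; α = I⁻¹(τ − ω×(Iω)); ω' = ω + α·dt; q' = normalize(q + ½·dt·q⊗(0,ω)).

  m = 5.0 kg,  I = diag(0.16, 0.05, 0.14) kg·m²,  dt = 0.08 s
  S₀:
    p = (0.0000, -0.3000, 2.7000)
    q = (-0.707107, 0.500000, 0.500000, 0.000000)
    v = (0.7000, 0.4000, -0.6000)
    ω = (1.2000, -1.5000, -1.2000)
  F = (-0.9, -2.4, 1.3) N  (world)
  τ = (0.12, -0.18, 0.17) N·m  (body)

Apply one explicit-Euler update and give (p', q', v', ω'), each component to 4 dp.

p' = (0.0560, -0.2680, 2.6520)
q' = (-0.6982, 0.4403, 0.5641, -0.0200)
v' = (0.6856, 0.3616, -0.5792)
ω' = (1.1790, -1.7419, -1.2160)

a = (-0.1800, -0.4800, 0.2600)
new position p' = (0.0560, -0.2680, 2.6520)
new velocity v' = (0.6856, 0.3616, -0.5792)
ω×(Iω) gyroscopic = (0.1620, -0.0288, 0.1980)
α = I⁻¹(τ − ω×Iω) = (-0.2625, -3.0240, -0.2000)
ω' = ω + α·dt = (1.1790, -1.7419, -1.2160)
Hamilton product q⊗(0,ω) = (0.1500000, -1.4485284, 1.6606605, -0.5014716)
q + ½dt·q⊗(0,ω), renormalized = (-0.6982, 0.4403, 0.5641, -0.0200)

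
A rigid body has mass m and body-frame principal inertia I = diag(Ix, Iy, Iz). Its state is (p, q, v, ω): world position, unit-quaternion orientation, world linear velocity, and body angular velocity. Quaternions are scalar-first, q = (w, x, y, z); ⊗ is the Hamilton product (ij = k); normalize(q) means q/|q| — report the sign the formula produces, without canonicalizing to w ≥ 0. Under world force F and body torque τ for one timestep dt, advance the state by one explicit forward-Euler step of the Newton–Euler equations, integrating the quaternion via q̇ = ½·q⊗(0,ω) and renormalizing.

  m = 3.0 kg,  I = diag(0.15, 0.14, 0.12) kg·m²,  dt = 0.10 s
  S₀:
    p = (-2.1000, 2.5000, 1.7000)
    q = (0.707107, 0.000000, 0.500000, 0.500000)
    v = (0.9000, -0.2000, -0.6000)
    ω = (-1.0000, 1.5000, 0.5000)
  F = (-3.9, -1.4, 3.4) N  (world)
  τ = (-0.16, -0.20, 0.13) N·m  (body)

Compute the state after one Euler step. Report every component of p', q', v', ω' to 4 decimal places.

α = I⁻¹(τ − ω×Iω) = (-0.9667, -1.3214, 0.9583)
new body rate ω' = (-1.0967, 1.3679, 0.5958)
2q̇ = q⊗(0,ω) = (-1.0000000, -1.2071070, 0.5606605, 0.8535535)
q' = normalize(q + ½dt·q⊗(0,ω)) = (0.6543, -0.0601, 0.5257, 0.5403)
p + v·dt = (-2.0100, 2.4800, 1.6400)
new velocity v' = (0.7700, -0.2467, -0.4867)

p' = (-2.0100, 2.4800, 1.6400)
q' = (0.6543, -0.0601, 0.5257, 0.5403)
v' = (0.7700, -0.2467, -0.4867)
ω' = (-1.0967, 1.3679, 0.5958)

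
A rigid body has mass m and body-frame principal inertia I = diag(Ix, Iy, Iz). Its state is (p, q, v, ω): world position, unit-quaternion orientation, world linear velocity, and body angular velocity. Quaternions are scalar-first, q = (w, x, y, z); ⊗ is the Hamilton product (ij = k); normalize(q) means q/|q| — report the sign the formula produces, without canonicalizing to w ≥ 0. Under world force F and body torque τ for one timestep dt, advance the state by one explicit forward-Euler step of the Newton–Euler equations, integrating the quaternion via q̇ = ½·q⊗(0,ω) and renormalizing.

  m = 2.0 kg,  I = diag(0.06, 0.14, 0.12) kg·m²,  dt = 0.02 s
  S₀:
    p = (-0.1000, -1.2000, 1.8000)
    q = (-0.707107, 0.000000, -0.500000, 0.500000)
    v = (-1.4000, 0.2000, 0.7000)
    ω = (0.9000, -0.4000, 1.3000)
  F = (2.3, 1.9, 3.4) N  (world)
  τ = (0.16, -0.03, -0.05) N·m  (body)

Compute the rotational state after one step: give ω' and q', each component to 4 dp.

precession coupling ω×(Iω) = (0.0104, -0.0702, -0.0288)
angular accel α = (2.4933, 0.2871, -0.1767)
new body rate ω' = (0.9499, -0.3943, 1.2965)
2q̇ = q⊗(0,ω) = (-0.8500000, -1.0863963, 0.7328428, -0.4692391)
updated quaternion q' = (-0.7155, -0.0109, -0.4926, 0.4952)

ω' = (0.9499, -0.3943, 1.2965)
q' = (-0.7155, -0.0109, -0.4926, 0.4952)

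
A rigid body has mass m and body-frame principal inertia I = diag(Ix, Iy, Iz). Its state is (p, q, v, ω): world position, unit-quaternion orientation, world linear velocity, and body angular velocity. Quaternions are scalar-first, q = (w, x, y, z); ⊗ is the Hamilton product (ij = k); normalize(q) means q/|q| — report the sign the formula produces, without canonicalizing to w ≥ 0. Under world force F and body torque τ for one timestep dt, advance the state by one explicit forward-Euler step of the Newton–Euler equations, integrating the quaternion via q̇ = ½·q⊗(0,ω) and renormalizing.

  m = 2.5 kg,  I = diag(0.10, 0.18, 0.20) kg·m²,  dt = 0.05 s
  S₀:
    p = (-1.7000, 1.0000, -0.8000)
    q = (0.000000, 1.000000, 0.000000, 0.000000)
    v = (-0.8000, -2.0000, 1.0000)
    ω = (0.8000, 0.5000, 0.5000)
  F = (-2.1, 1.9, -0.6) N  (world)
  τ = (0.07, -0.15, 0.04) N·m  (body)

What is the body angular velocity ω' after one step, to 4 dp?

precession coupling ω×(Iω) = (0.0050, -0.0400, 0.0320)
α = I⁻¹(τ − ω×Iω) = (0.6500, -0.6111, 0.0400)
ω + α·dt = (0.8325, 0.4694, 0.5020)

ω' = (0.8325, 0.4694, 0.5020)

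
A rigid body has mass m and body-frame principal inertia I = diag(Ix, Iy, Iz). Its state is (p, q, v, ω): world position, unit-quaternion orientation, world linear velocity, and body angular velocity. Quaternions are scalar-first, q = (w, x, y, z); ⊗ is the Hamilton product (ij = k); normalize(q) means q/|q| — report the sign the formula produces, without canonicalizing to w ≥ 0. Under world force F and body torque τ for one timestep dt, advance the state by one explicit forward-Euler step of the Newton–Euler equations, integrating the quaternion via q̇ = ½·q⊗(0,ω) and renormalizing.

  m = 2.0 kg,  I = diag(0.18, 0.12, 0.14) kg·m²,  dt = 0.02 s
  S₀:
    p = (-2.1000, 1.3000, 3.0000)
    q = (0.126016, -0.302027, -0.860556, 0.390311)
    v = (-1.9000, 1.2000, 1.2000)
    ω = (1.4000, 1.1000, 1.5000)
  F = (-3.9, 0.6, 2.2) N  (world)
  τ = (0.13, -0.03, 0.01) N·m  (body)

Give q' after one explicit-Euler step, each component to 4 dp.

Hamilton product q⊗(0,ω) = (0.7839829, -1.5437537, 1.1380935, 1.0615727)
updated quaternion q' = (0.1338, -0.3174, -0.8489, 0.4008)

q' = (0.1338, -0.3174, -0.8489, 0.4008)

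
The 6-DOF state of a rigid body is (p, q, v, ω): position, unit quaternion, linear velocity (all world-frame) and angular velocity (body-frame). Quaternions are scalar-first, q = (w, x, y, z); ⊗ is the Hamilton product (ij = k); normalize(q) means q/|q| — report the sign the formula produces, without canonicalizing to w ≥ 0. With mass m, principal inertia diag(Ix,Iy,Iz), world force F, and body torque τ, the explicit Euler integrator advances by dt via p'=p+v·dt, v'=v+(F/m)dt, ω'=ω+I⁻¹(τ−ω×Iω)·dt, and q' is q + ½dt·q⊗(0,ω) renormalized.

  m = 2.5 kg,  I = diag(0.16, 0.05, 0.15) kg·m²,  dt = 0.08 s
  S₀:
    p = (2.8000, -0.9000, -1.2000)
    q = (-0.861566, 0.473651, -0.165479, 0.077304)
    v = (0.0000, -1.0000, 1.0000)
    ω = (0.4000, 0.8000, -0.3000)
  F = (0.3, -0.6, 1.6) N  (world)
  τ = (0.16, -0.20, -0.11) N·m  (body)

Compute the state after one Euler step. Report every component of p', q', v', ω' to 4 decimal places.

p' = p + v·dt = (2.8000, -0.9800, -1.1200)
v + (F/m)dt = (0.0096, -1.0192, 1.0512)
gyro term ω×Iω = (-0.0240, -0.0012, -0.0352)
(τ − ω×Iω)/I = (1.1500, -3.9760, -0.4987)
ω' = ω + α·dt = (0.4920, 0.4819, -0.3399)
Hamilton product q⊗(0,ω) = (-0.0338860, -0.3568259, -0.5162359, 0.7035822)
q' = normalize(q + ½dt·q⊗(0,ω)) = (-0.8623, 0.4591, -0.1860, 0.1054)

p' = (2.8000, -0.9800, -1.1200)
q' = (-0.8623, 0.4591, -0.1860, 0.1054)
v' = (0.0096, -1.0192, 1.0512)
ω' = (0.4920, 0.4819, -0.3399)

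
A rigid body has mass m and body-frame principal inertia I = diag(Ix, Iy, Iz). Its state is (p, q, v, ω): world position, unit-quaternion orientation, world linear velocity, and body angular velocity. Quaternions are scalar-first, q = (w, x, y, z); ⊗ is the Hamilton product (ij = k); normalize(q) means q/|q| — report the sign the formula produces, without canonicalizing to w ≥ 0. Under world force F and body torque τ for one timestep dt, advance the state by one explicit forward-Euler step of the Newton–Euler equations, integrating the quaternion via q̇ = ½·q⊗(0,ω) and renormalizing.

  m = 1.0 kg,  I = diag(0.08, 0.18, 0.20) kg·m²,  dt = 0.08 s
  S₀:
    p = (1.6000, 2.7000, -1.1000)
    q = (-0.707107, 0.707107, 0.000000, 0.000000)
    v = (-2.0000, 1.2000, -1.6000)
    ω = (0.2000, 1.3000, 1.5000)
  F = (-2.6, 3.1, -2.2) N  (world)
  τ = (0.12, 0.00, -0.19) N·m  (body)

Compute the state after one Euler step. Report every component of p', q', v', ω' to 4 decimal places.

p' = (1.4400, 2.7960, -1.2280)
q' = (-0.7105, 0.6992, -0.0789, -0.0056)
v' = (-2.2080, 1.4480, -1.7760)
ω' = (0.2810, 1.3160, 1.4136)

α = I⁻¹(τ − ω×Iω) = (1.0125, 0.2000, -1.0800)
new body rate ω' = (0.2810, 1.3160, 1.4136)
Hamilton product q⊗(0,ω) = (-0.1414214, -0.1414214, -1.9798996, -0.1414214)
q' = normalize(q + ½dt·q⊗(0,ω)) = (-0.7105, 0.6992, -0.0789, -0.0056)
p' = p + v·dt = (1.4400, 2.7960, -1.2280)
new velocity v' = (-2.2080, 1.4480, -1.7760)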